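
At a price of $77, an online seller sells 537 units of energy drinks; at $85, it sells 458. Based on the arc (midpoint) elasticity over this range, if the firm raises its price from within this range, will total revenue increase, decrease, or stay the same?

decrease

Arc ε = (-79/8)(81.00/497.5) ≈ -1.608.
|ε| = 1.61 > 1, so demand is elastic. A price rise therefore reduces total revenue.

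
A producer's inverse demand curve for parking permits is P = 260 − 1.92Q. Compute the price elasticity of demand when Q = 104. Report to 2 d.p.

At Q = 104, P = 260 − 1.92(104) = 60.32.
dP/dQ = −1.92, so dQ/dP = 1/(−1.92) = -0.521.
ε = (dQ/dP)(P/Q) = (-0.521)(60.32/104).

-0.30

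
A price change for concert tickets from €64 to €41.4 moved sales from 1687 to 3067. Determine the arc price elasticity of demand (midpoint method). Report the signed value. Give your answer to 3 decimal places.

ΔQ = 3067 − 1687 = 1380; ΔP = 41.4 − 64 = -22.6.
Midpoints: P̄ = 52.70, Q̄ = 2377.0.
ε = (ΔQ/ΔP)(P̄/Q̄) = (1380/-22.6)(52.70/2377.0).

-1.354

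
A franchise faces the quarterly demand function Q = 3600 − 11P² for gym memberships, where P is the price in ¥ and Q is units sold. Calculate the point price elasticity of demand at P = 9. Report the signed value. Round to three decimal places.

-0.658

At P = 9, Q = 2709.
dQ/dP = −22P = -198.
ε = (dQ/dP)(P/Q) = (-198)(9/2709).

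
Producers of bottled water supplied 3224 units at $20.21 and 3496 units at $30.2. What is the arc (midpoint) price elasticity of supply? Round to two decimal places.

ΔQ = 3496 − 3224 = 272; ΔP = 30.2 − 20.21 = 9.99.
Midpoints: P̄ = 25.20, Q̄ = 3360.0.
ε_s = (ΔQ/ΔP)(P̄/Q̄) = (272/9.99)(25.20/3360.0).

0.20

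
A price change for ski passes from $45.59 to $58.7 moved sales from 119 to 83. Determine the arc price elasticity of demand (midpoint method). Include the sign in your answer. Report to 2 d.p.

ΔQ = 83 − 119 = -36; ΔP = 58.7 − 45.59 = 13.11.
Midpoints: P̄ = 52.15, Q̄ = 101.0.
ε = (ΔQ/ΔP)(P̄/Q̄) = (-36/13.11)(52.15/101.0).

-1.42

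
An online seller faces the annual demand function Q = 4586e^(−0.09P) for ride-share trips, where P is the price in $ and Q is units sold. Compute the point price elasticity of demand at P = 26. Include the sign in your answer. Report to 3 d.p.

At P = 26, Q = 441.759.
dQ/dP = −0.09·4586e^(−0.09P) = −0.09Q = -39.758.
ε = (dQ/dP)(P/Q) = (-39.758)(26/441.759).

-2.340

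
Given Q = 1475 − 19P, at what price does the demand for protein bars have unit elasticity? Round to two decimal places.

For linear demand Q = a − bP, ε = −bP/(a − bP). |ε| = 1 when bP = a − bP, i.e. P = a/(2b).
P = 1475/(2·19) = 1475/38 = 38.8158.

38.82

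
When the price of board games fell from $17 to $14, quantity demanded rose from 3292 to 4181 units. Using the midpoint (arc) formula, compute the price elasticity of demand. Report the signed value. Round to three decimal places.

ΔQ = 4181 − 3292 = 889; ΔP = 14 − 17 = -3.
Midpoints: P̄ = 15.50, Q̄ = 3736.5.
ε = (ΔQ/ΔP)(P̄/Q̄) = (889/-3)(15.50/3736.5).

-1.229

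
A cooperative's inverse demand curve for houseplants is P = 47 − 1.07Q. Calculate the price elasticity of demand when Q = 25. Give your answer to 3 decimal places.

-0.757

At Q = 25, P = 47 − 1.07(25) = 20.25.
dP/dQ = −1.07, so dQ/dP = 1/(−1.07) = -0.935.
ε = (dQ/dP)(P/Q) = (-0.935)(20.25/25).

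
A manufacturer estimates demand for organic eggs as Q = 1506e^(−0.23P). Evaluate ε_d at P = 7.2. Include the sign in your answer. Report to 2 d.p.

At P = 7.2, Q = 287.497.
dQ/dP = −0.23·1506e^(−0.23P) = −0.23Q = -66.124.
ε = (dQ/dP)(P/Q) = (-66.124)(7.2/287.497).

-1.66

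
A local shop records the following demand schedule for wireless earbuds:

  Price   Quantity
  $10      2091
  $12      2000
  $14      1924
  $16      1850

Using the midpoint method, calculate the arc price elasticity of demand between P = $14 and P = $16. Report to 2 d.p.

-0.29

At P = 14, Q = 1924; at P = 16, Q = 1850.
ΔQ = -74, ΔP = 2. Midpoints: P̄ = 15.00, Q̄ = 1887.0.
ε = (ΔQ/ΔP)(P̄/Q̄) = (-74/2)(15.00/1887.0).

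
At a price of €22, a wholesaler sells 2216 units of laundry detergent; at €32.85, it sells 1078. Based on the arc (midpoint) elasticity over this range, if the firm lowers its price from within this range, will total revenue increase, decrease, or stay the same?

increase

Arc ε = (-1138/10.85)(27.43/1647.0) ≈ -1.746.
|ε| = 1.75 > 1, so demand is elastic. A price cut therefore raises total revenue.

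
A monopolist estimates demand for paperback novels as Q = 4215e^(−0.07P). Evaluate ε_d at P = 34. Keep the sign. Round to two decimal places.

-2.38

At P = 34, Q = 390.101.
dQ/dP = −0.07·4215e^(−0.07P) = −0.07Q = -27.307.
ε = (dQ/dP)(P/Q) = (-27.307)(34/390.101).
|ε| > 1, so demand is elastic at this price.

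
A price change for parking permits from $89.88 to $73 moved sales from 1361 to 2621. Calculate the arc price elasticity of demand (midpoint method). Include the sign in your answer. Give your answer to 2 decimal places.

-3.05

ΔQ = 2621 − 1361 = 1260; ΔP = 73 − 89.88 = -16.88.
Midpoints: P̄ = 81.44, Q̄ = 1991.0.
ε = (ΔQ/ΔP)(P̄/Q̄) = (1260/-16.88)(81.44/1991.0).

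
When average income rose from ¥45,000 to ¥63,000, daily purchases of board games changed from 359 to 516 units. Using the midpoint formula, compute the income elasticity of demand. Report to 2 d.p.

1.08

ΔQ = 157, ΔI = 18000. Midpoints: Ī = 54,000, Q̄ = 437.5.
ε_I = (ΔQ/ΔI)(Ī/Q̄) = (157/18000)(54000/437.5).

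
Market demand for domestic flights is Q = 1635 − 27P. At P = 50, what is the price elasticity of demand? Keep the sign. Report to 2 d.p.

-4.74

At P = 50, Q = 285.
dQ/dP = −27.
ε = (dQ/dP)(P/Q) = (-27)(50/285).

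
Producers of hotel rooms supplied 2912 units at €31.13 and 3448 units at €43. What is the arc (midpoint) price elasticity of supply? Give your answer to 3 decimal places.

0.526

ΔQ = 3448 − 2912 = 536; ΔP = 43 − 31.13 = 11.87.
Midpoints: P̄ = 37.06, Q̄ = 3180.0.
ε_s = (ΔQ/ΔP)(P̄/Q̄) = (536/11.87)(37.06/3180.0).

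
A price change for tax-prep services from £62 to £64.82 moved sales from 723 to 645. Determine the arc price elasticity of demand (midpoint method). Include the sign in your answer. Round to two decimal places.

-2.56

ΔQ = 645 − 723 = -78; ΔP = 64.82 − 62 = 2.82.
Midpoints: P̄ = 63.41, Q̄ = 684.0.
ε = (ΔQ/ΔP)(P̄/Q̄) = (-78/2.82)(63.41/684.0).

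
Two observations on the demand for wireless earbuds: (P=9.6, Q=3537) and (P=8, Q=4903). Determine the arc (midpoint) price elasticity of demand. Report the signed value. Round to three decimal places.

ΔQ = 4903 − 3537 = 1366; ΔP = 8 − 9.6 = -1.6.
Midpoints: P̄ = 8.80, Q̄ = 4220.0.
ε = (ΔQ/ΔP)(P̄/Q̄) = (1366/-1.6)(8.80/4220.0).

-1.780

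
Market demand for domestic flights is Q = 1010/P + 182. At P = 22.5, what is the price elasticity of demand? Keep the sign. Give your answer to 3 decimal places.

At P = 22.5, Q = 226.889.
dQ/dP = −1010/P² = -1.995.
ε = (dQ/dP)(P/Q) = (-1.995)(22.5/226.889).
|ε| < 1, so demand is inelastic at this price.

-0.198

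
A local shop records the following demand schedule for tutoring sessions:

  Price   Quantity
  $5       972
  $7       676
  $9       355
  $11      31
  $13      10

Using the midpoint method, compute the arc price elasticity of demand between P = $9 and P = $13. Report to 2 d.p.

At P = 9, Q = 355; at P = 13, Q = 10.
ΔQ = -345, ΔP = 4. Midpoints: P̄ = 11.00, Q̄ = 182.5.
ε = (ΔQ/ΔP)(P̄/Q̄) = (-345/4)(11.00/182.5).

-5.20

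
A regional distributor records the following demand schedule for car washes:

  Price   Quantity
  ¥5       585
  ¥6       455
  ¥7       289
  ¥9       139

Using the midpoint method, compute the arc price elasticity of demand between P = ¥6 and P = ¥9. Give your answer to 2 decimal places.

-2.66

At P = 6, Q = 455; at P = 9, Q = 139.
ΔQ = -316, ΔP = 3. Midpoints: P̄ = 7.50, Q̄ = 297.0.
ε = (ΔQ/ΔP)(P̄/Q̄) = (-316/3)(7.50/297.0).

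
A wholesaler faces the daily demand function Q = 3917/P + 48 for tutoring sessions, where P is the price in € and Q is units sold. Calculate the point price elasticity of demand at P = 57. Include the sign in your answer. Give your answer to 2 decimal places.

At P = 57, Q = 116.719.
dQ/dP = −3917/P² = -1.206.
ε = (dQ/dP)(P/Q) = (-1.206)(57/116.719).

-0.59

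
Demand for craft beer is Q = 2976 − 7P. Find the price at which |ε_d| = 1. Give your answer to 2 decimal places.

For linear demand Q = a − bP, ε = −bP/(a − bP). |ε| = 1 when bP = a − bP, i.e. P = a/(2b).
P = 2976/(2·7) = 2976/14 = 212.5714.

212.57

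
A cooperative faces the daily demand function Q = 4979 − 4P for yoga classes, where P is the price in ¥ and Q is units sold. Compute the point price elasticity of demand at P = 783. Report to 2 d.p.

At P = 783, Q = 1847.
dQ/dP = −4.
ε = (dQ/dP)(P/Q) = (-4)(783/1847).

-1.70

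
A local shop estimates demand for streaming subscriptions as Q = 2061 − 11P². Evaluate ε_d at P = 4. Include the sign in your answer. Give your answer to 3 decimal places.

At P = 4, Q = 1885.
dQ/dP = −22P = -88.
ε = (dQ/dP)(P/Q) = (-88)(4/1885).

-0.187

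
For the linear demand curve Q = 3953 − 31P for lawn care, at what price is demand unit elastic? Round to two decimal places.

63.76

For linear demand Q = a − bP, ε = −bP/(a − bP). |ε| = 1 when bP = a − bP, i.e. P = a/(2b).
P = 3953/(2·31) = 3953/62 = 63.7581.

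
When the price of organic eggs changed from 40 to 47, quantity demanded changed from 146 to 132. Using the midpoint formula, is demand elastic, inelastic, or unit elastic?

Arc ε ≈ -0.626.
|ε| = 0.63 < 1.

inelastic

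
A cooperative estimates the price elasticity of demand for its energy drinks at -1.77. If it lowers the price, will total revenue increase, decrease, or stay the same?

increase

|ε| = 1.77 > 1, so demand is elastic. A price cut therefore raises total revenue.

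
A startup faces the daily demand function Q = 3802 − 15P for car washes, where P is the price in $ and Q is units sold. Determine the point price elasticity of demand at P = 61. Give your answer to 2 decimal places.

-0.32

At P = 61, Q = 2887.
dQ/dP = −15.
ε = (dQ/dP)(P/Q) = (-15)(61/2887).
|ε| < 1, so demand is inelastic at this price.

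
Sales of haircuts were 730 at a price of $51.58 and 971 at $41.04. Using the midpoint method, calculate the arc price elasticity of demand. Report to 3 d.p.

ΔQ = 971 − 730 = 241; ΔP = 41.04 − 51.58 = -10.54.
Midpoints: P̄ = 46.31, Q̄ = 850.5.
ε = (ΔQ/ΔP)(P̄/Q̄) = (241/-10.54)(46.31/850.5).

-1.245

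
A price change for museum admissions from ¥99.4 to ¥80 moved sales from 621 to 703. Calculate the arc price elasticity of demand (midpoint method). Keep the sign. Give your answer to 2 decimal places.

ΔQ = 703 − 621 = 82; ΔP = 80 − 99.4 = -19.4.
Midpoints: P̄ = 89.70, Q̄ = 662.0.
ε = (ΔQ/ΔP)(P̄/Q̄) = (82/-19.4)(89.70/662.0).

-0.57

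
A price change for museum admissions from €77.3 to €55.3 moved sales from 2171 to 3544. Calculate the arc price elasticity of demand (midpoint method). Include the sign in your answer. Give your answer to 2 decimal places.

ΔQ = 3544 − 2171 = 1373; ΔP = 55.3 − 77.3 = -22.
Midpoints: P̄ = 66.30, Q̄ = 2857.5.
ε = (ΔQ/ΔP)(P̄/Q̄) = (1373/-22)(66.30/2857.5).

-1.45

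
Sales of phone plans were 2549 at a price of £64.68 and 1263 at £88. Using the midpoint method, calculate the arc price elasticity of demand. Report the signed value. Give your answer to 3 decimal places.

ΔQ = 1263 − 2549 = -1286; ΔP = 88 − 64.68 = 23.32.
Midpoints: P̄ = 76.34, Q̄ = 1906.0.
ε = (ΔQ/ΔP)(P̄/Q̄) = (-1286/23.32)(76.34/1906.0).

-2.209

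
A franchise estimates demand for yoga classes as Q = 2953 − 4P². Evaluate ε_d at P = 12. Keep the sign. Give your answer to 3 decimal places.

At P = 12, Q = 2377.
dQ/dP = −8P = -96.
ε = (dQ/dP)(P/Q) = (-96)(12/2377).

-0.485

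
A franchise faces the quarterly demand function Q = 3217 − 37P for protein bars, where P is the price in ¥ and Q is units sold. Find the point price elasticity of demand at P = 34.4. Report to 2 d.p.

-0.65

At P = 34.4, Q = 1944.200.
dQ/dP = −37.
ε = (dQ/dP)(P/Q) = (-37)(34.4/1944.200).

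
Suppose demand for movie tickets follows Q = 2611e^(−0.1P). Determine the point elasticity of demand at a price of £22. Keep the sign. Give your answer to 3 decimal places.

-2.200

At P = 22, Q = 289.307.
dQ/dP = −0.1·2611e^(−0.1P) = −0.1Q = -28.931.
ε = (dQ/dP)(P/Q) = (-28.931)(22/289.307).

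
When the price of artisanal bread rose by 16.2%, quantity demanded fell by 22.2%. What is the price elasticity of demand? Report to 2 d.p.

ε = %ΔQ / %ΔP = (-22.2)/(16.2) = -1.370.

-1.37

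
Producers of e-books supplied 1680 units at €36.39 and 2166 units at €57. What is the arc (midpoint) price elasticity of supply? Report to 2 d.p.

ΔQ = 2166 − 1680 = 486; ΔP = 57 − 36.39 = 20.61.
Midpoints: P̄ = 46.70, Q̄ = 1923.0.
ε_s = (ΔQ/ΔP)(P̄/Q̄) = (486/20.61)(46.70/1923.0).

0.57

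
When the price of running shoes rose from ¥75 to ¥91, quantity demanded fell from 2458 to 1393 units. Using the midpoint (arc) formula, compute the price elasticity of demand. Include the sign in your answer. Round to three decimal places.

-2.869

ΔQ = 1393 − 2458 = -1065; ΔP = 91 − 75 = 16.
Midpoints: P̄ = 83.00, Q̄ = 1925.5.
ε = (ΔQ/ΔP)(P̄/Q̄) = (-1065/16)(83.00/1925.5).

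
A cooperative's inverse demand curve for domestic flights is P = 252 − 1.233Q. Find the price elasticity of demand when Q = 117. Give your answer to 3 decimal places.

-0.747

At Q = 117, P = 252 − 1.233(117) = 107.74.
dP/dQ = −1.233, so dQ/dP = 1/(−1.233) = -0.811.
ε = (dQ/dP)(P/Q) = (-0.811)(107.74/117).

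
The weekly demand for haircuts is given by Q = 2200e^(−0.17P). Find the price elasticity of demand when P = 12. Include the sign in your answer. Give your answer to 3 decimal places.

-2.040

At P = 12, Q = 286.063.
dQ/dP = −0.17·2200e^(−0.17P) = −0.17Q = -48.631.
ε = (dQ/dP)(P/Q) = (-48.631)(12/286.063).
|ε| > 1, so demand is elastic at this price.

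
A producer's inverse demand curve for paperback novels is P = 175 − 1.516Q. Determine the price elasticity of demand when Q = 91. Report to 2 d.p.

-0.27

At Q = 91, P = 175 − 1.516(91) = 37.04.
dP/dQ = −1.516, so dQ/dP = 1/(−1.516) = -0.660.
ε = (dQ/dP)(P/Q) = (-0.660)(37.04/91).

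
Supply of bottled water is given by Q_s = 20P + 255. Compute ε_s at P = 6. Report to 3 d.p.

At P = 6, Q_s = 375.
dQ_s/dP = 20.
ε_s = (dQ_s/dP)(P/Q_s) = (20)(6/375).

0.320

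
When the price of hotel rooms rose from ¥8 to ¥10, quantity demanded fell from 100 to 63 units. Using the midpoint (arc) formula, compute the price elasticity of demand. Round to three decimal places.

ΔQ = 63 − 100 = -37; ΔP = 10 − 8 = 2.
Midpoints: P̄ = 9.00, Q̄ = 81.5.
ε = (ΔQ/ΔP)(P̄/Q̄) = (-37/2)(9.00/81.5).

-2.043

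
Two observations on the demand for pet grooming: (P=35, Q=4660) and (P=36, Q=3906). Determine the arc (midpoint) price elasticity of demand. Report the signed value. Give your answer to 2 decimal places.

ΔQ = 3906 − 4660 = -754; ΔP = 36 − 35 = 1.
Midpoints: P̄ = 35.50, Q̄ = 4283.0.
ε = (ΔQ/ΔP)(P̄/Q̄) = (-754/1)(35.50/4283.0).

-6.25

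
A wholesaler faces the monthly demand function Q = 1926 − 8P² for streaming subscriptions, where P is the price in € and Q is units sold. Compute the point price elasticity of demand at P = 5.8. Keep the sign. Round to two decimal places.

-0.32

At P = 5.8, Q = 1656.880.
dQ/dP = −16P = -92.800.
ε = (dQ/dP)(P/Q) = (-92.800)(5.8/1656.880).
|ε| < 1, so demand is inelastic at this price.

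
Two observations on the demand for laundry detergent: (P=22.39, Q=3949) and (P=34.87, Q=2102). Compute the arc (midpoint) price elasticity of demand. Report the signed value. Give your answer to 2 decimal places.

-1.40

ΔQ = 2102 − 3949 = -1847; ΔP = 34.87 − 22.39 = 12.48.
Midpoints: P̄ = 28.63, Q̄ = 3025.5.
ε = (ΔQ/ΔP)(P̄/Q̄) = (-1847/12.48)(28.63/3025.5).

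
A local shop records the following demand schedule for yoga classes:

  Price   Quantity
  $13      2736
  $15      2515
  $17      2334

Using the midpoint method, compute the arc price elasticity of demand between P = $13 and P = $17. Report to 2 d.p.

At P = 13, Q = 2736; at P = 17, Q = 2334.
ΔQ = -402, ΔP = 4. Midpoints: P̄ = 15.00, Q̄ = 2535.0.
ε = (ΔQ/ΔP)(P̄/Q̄) = (-402/4)(15.00/2535.0).

-0.59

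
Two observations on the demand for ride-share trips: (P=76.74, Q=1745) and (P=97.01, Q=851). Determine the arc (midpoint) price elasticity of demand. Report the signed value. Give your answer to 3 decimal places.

-2.952

ΔQ = 851 − 1745 = -894; ΔP = 97.01 − 76.74 = 20.27.
Midpoints: P̄ = 86.88, Q̄ = 1298.0.
ε = (ΔQ/ΔP)(P̄/Q̄) = (-894/20.27)(86.88/1298.0).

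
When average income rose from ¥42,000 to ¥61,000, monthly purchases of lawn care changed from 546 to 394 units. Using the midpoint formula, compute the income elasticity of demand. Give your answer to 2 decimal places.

-0.88

ΔQ = -152, ΔI = 19000. Midpoints: Ī = 51,500, Q̄ = 470.0.
ε_I = (ΔQ/ΔI)(Ī/Q̄) = (-152/19000)(51500/470.0).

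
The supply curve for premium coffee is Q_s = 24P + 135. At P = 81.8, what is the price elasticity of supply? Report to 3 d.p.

0.936

At P = 81.8, Q_s = 2098.20.
dQ_s/dP = 24.
ε_s = (dQ_s/dP)(P/Q_s) = (24)(81.8/2098.20).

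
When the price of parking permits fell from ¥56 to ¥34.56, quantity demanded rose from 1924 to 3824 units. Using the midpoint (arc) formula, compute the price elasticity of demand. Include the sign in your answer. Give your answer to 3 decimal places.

ΔQ = 3824 − 1924 = 1900; ΔP = 34.56 − 56 = -21.44.
Midpoints: P̄ = 45.28, Q̄ = 2874.0.
ε = (ΔQ/ΔP)(P̄/Q̄) = (1900/-21.44)(45.28/2874.0).

-1.396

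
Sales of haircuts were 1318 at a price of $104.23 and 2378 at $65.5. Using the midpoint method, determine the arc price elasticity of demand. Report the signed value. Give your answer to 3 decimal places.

-1.257

ΔQ = 2378 − 1318 = 1060; ΔP = 65.5 − 104.23 = -38.73.
Midpoints: P̄ = 84.87, Q̄ = 1848.0.
ε = (ΔQ/ΔP)(P̄/Q̄) = (1060/-38.73)(84.87/1848.0).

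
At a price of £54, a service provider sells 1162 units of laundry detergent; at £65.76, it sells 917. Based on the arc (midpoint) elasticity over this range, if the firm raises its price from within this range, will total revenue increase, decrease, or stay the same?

Arc ε = (-245/11.76)(59.88/1039.5) ≈ -1.200.
|ε| = 1.20 > 1, so demand is elastic. A price rise therefore reduces total revenue.

decrease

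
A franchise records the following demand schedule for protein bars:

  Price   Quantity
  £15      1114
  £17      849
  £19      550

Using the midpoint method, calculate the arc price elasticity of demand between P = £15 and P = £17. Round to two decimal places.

At P = 15, Q = 1114; at P = 17, Q = 849.
ΔQ = -265, ΔP = 2. Midpoints: P̄ = 16.00, Q̄ = 981.5.
ε = (ΔQ/ΔP)(P̄/Q̄) = (-265/2)(16.00/981.5).

-2.16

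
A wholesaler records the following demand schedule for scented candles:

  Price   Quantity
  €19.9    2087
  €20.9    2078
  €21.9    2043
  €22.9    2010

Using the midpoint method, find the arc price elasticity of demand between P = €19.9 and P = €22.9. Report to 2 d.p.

At P = 19.9, Q = 2087; at P = 22.9, Q = 2010.
ΔQ = -77, ΔP = 3.0. Midpoints: P̄ = 21.40, Q̄ = 2048.5.
ε = (ΔQ/ΔP)(P̄/Q̄) = (-77/3.0)(21.40/2048.5).

-0.27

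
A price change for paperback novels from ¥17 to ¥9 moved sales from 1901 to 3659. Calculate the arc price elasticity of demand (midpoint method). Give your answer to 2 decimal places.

-1.03

ΔQ = 3659 − 1901 = 1758; ΔP = 9 − 17 = -8.
Midpoints: P̄ = 13.00, Q̄ = 2780.0.
ε = (ΔQ/ΔP)(P̄/Q̄) = (1758/-8)(13.00/2780.0).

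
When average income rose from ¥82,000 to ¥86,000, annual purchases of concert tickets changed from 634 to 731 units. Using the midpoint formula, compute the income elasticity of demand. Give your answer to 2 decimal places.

2.98

ΔQ = 97, ΔI = 4000. Midpoints: Ī = 84,000, Q̄ = 682.5.
ε_I = (ΔQ/ΔI)(Ī/Q̄) = (97/4000)(84000/682.5).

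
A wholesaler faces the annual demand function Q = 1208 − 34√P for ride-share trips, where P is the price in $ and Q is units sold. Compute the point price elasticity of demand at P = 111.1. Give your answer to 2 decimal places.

At P = 111.1, Q = 849.626.
dQ/dP = −34/(2√P) = -1.613.
ε = (dQ/dP)(P/Q) = (-1.613)(111.1/849.626).

-0.21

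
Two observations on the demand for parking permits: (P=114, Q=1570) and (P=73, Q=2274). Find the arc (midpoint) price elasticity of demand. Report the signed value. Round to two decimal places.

ΔQ = 2274 − 1570 = 704; ΔP = 73 − 114 = -41.
Midpoints: P̄ = 93.50, Q̄ = 1922.0.
ε = (ΔQ/ΔP)(P̄/Q̄) = (704/-41)(93.50/1922.0).

-0.84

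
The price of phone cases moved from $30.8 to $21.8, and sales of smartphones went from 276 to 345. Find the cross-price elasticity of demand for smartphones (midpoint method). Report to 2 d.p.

ΔQ_x = 345 − 276 = 69; ΔP_y = 21.8 − 30.8 = -9.
Midpoints: P̄_y = 26.30, Q̄_x = 310.5.
ε_xy = (ΔQ_x/ΔP_y)(P̄_y/Q̄_x) = (69/-9)(26.30/310.5).
ε_xy < 0, so the goods are complements.

-0.65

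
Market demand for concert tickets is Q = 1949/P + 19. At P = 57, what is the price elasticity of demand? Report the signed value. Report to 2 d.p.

At P = 57, Q = 53.193.
dQ/dP = −1949/P² = -0.600.
ε = (dQ/dP)(P/Q) = (-0.600)(57/53.193).

-0.64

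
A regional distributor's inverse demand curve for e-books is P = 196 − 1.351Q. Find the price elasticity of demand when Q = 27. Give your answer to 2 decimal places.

-4.37

At Q = 27, P = 196 − 1.351(27) = 159.52.
dP/dQ = −1.351, so dQ/dP = 1/(−1.351) = -0.740.
ε = (dQ/dP)(P/Q) = (-0.740)(159.52/27).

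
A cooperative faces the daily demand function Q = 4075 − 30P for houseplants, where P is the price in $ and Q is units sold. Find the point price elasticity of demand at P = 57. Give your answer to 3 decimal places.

At P = 57, Q = 2365.
dQ/dP = −30.
ε = (dQ/dP)(P/Q) = (-30)(57/2365).

-0.723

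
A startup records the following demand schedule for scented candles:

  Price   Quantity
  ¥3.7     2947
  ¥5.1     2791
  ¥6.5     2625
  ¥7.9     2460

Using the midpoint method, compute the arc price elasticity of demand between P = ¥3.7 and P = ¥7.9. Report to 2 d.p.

At P = 3.7, Q = 2947; at P = 7.9, Q = 2460.
ΔQ = -487, ΔP = 4.2. Midpoints: P̄ = 5.80, Q̄ = 2703.5.
ε = (ΔQ/ΔP)(P̄/Q̄) = (-487/4.2)(5.80/2703.5).

-0.25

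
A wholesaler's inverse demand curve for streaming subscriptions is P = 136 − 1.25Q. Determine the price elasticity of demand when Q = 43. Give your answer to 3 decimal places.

At Q = 43, P = 136 − 1.25(43) = 82.25.
dP/dQ = −1.25, so dQ/dP = 1/(−1.25) = -0.800.
ε = (dQ/dP)(P/Q) = (-0.800)(82.25/43).

-1.530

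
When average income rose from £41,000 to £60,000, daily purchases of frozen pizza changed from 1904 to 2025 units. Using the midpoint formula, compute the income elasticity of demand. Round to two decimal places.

0.16

ΔQ = 121, ΔI = 19000. Midpoints: Ī = 50,500, Q̄ = 1964.5.
ε_I = (ΔQ/ΔI)(Ī/Q̄) = (121/19000)(50500/1964.5).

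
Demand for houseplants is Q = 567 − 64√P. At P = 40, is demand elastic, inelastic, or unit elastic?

elastic

Q = 162.228, dQ/dP = -5.060.
ε = (dQ/dP)(P/Q) ≈ -1.248.
|ε| = 1.25 > 1.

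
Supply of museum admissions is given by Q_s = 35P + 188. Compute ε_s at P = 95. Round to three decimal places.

At P = 95, Q_s = 3513.
dQ_s/dP = 35.
ε_s = (dQ_s/dP)(P/Q_s) = (35)(95/3513).

0.946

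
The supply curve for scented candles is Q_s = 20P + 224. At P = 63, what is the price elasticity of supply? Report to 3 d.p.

0.849

At P = 63, Q_s = 1484.
dQ_s/dP = 20.
ε_s = (dQ_s/dP)(P/Q_s) = (20)(63/1484).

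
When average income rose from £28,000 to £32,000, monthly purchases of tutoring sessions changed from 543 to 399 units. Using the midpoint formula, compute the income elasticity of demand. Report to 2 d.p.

ΔQ = -144, ΔI = 4000. Midpoints: Ī = 30,000, Q̄ = 471.0.
ε_I = (ΔQ/ΔI)(Ī/Q̄) = (-144/4000)(30000/471.0).

-2.29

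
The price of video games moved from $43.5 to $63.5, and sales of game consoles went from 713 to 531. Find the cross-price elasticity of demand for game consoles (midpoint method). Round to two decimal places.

-0.78

ΔQ_x = 531 − 713 = -182; ΔP_y = 63.5 − 43.5 = 20.
Midpoints: P̄_y = 53.50, Q̄_x = 622.0.
ε_xy = (ΔQ_x/ΔP_y)(P̄_y/Q̄_x) = (-182/20)(53.50/622.0).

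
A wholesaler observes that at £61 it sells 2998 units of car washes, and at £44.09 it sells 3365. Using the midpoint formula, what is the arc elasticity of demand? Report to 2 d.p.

ΔQ = 3365 − 2998 = 367; ΔP = 44.09 − 61 = -16.91.
Midpoints: P̄ = 52.55, Q̄ = 3181.5.
ε = (ΔQ/ΔP)(P̄/Q̄) = (367/-16.91)(52.55/3181.5).

-0.36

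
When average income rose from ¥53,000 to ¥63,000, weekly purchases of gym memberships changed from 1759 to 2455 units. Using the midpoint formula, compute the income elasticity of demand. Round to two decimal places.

1.92

ΔQ = 696, ΔI = 10000. Midpoints: Ī = 58,000, Q̄ = 2107.0.
ε_I = (ΔQ/ΔI)(Ī/Q̄) = (696/10000)(58000/2107.0).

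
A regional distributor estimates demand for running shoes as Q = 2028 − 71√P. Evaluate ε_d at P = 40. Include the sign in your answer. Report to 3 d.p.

-0.142

At P = 40, Q = 1578.957.
dQ/dP = −71/(2√P) = -5.613.
ε = (dQ/dP)(P/Q) = (-5.613)(40/1578.957).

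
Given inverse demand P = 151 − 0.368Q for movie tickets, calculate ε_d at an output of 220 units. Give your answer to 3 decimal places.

-0.865

At Q = 220, P = 151 − 0.368(220) = 70.04.
dP/dQ = −0.368, so dQ/dP = 1/(−0.368) = -2.717.
ε = (dQ/dP)(P/Q) = (-2.717)(70.04/220).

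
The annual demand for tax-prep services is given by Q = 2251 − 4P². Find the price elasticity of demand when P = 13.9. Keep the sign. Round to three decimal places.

At P = 13.9, Q = 1478.160.
dQ/dP = −8P = -111.200.
ε = (dQ/dP)(P/Q) = (-111.200)(13.9/1478.160).

-1.046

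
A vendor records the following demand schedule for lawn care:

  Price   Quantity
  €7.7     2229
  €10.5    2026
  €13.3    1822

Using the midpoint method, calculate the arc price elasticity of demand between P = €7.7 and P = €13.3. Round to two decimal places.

-0.38

At P = 7.7, Q = 2229; at P = 13.3, Q = 1822.
ΔQ = -407, ΔP = 5.6. Midpoints: P̄ = 10.50, Q̄ = 2025.5.
ε = (ΔQ/ΔP)(P̄/Q̄) = (-407/5.6)(10.50/2025.5).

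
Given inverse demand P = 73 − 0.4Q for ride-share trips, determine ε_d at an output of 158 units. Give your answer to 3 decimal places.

-0.155

At Q = 158, P = 73 − 0.4(158) = 9.80.
dP/dQ = −0.4, so dQ/dP = 1/(−0.4) = -2.500.
ε = (dQ/dP)(P/Q) = (-2.500)(9.80/158).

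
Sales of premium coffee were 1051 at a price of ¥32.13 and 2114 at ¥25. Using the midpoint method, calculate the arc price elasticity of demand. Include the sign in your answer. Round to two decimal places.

-2.69

ΔQ = 2114 − 1051 = 1063; ΔP = 25 − 32.13 = -7.13.
Midpoints: P̄ = 28.57, Q̄ = 1582.5.
ε = (ΔQ/ΔP)(P̄/Q̄) = (1063/-7.13)(28.57/1582.5).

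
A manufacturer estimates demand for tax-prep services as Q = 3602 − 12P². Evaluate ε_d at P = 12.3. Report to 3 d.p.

At P = 12.3, Q = 1786.520.
dQ/dP = −24P = -295.200.
ε = (dQ/dP)(P/Q) = (-295.200)(12.3/1786.520).
|ε| > 1, so demand is elastic at this price.

-2.032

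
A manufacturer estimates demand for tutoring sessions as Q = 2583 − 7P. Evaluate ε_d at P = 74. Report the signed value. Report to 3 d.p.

-0.251

At P = 74, Q = 2065.
dQ/dP = −7.
ε = (dQ/dP)(P/Q) = (-7)(74/2065).
|ε| < 1, so demand is inelastic at this price.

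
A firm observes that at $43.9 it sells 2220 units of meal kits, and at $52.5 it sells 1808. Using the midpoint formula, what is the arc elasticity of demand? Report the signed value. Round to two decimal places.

-1.15

ΔQ = 1808 − 2220 = -412; ΔP = 52.5 − 43.9 = 8.6.
Midpoints: P̄ = 48.20, Q̄ = 2014.0.
ε = (ΔQ/ΔP)(P̄/Q̄) = (-412/8.6)(48.20/2014.0).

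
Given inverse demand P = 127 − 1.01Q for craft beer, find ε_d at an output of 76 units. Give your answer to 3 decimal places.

-0.655

At Q = 76, P = 127 − 1.01(76) = 50.24.
dP/dQ = −1.01, so dQ/dP = 1/(−1.01) = -0.990.
ε = (dQ/dP)(P/Q) = (-0.990)(50.24/76).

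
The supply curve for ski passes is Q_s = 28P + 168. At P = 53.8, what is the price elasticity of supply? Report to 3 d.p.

At P = 53.8, Q_s = 1674.40.
dQ_s/dP = 28.
ε_s = (dQ_s/dP)(P/Q_s) = (28)(53.8/1674.40).

0.900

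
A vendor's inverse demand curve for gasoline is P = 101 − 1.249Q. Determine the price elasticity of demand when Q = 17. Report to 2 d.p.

-3.76

At Q = 17, P = 101 − 1.249(17) = 79.77.
dP/dQ = −1.249, so dQ/dP = 1/(−1.249) = -0.801.
ε = (dQ/dP)(P/Q) = (-0.801)(79.77/17).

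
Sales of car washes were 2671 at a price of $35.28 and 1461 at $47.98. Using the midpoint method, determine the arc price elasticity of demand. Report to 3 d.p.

-1.920

ΔQ = 1461 − 2671 = -1210; ΔP = 47.98 − 35.28 = 12.7.
Midpoints: P̄ = 41.63, Q̄ = 2066.0.
ε = (ΔQ/ΔP)(P̄/Q̄) = (-1210/12.7)(41.63/2066.0).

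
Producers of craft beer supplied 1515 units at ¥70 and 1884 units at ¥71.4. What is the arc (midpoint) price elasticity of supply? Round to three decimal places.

ΔQ = 1884 − 1515 = 369; ΔP = 71.4 − 70 = 1.4.
Midpoints: P̄ = 70.70, Q̄ = 1699.5.
ε_s = (ΔQ/ΔP)(P̄/Q̄) = (369/1.4)(70.70/1699.5).

10.965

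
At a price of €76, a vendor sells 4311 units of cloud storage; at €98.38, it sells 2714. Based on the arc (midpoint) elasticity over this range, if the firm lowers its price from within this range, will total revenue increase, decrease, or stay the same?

Arc ε = (-1597/22.38)(87.19/3512.5) ≈ -1.771.
|ε| = 1.77 > 1, so demand is elastic. A price cut therefore raises total revenue.

increase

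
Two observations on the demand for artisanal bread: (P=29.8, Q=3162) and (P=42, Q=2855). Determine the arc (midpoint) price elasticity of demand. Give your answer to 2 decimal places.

ΔQ = 2855 − 3162 = -307; ΔP = 42 − 29.8 = 12.2.
Midpoints: P̄ = 35.90, Q̄ = 3008.5.
ε = (ΔQ/ΔP)(P̄/Q̄) = (-307/12.2)(35.90/3008.5).

-0.30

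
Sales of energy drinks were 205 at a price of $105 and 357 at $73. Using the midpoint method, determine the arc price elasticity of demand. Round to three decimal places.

ΔQ = 357 − 205 = 152; ΔP = 73 − 105 = -32.
Midpoints: P̄ = 89.00, Q̄ = 281.0.
ε = (ΔQ/ΔP)(P̄/Q̄) = (152/-32)(89.00/281.0).

-1.504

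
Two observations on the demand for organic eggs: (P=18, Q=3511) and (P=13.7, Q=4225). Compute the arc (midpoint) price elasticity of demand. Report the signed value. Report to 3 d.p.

-0.680

ΔQ = 4225 − 3511 = 714; ΔP = 13.7 − 18 = -4.3.
Midpoints: P̄ = 15.85, Q̄ = 3868.0.
ε = (ΔQ/ΔP)(P̄/Q̄) = (714/-4.3)(15.85/3868.0).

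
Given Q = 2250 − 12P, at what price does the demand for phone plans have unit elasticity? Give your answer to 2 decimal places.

93.75

For linear demand Q = a − bP, ε = −bP/(a − bP). |ε| = 1 when bP = a − bP, i.e. P = a/(2b).
P = 2250/(2·12) = 2250/24 = 93.7500.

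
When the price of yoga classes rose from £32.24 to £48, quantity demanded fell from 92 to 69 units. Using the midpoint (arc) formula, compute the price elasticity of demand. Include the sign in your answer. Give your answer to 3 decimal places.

ΔQ = 69 − 92 = -23; ΔP = 48 − 32.24 = 15.76.
Midpoints: P̄ = 40.12, Q̄ = 80.5.
ε = (ΔQ/ΔP)(P̄/Q̄) = (-23/15.76)(40.12/80.5).

-0.727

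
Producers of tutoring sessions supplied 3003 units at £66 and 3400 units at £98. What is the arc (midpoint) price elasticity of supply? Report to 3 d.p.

0.318

ΔQ = 3400 − 3003 = 397; ΔP = 98 − 66 = 32.
Midpoints: P̄ = 82.00, Q̄ = 3201.5.
ε_s = (ΔQ/ΔP)(P̄/Q̄) = (397/32)(82.00/3201.5).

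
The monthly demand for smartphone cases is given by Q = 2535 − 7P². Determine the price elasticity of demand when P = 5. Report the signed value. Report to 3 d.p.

At P = 5, Q = 2360.
dQ/dP = −14P = -70.
ε = (dQ/dP)(P/Q) = (-70)(5/2360).

-0.148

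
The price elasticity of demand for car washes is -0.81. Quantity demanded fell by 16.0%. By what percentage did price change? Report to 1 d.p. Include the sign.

%ΔP ≈ %ΔQ / ε = (-16.0%)/(-0.81) = 19.75%.

19.8%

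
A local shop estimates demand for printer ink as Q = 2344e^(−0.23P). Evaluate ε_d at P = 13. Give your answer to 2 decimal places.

-2.99

At P = 13, Q = 117.874.
dQ/dP = −0.23·2344e^(−0.23P) = −0.23Q = -27.111.
ε = (dQ/dP)(P/Q) = (-27.111)(13/117.874).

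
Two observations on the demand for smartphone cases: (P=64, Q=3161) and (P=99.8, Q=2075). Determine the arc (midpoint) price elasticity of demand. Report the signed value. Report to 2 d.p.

-0.95

ΔQ = 2075 − 3161 = -1086; ΔP = 99.8 − 64 = 35.8.
Midpoints: P̄ = 81.90, Q̄ = 2618.0.
ε = (ΔQ/ΔP)(P̄/Q̄) = (-1086/35.8)(81.90/2618.0).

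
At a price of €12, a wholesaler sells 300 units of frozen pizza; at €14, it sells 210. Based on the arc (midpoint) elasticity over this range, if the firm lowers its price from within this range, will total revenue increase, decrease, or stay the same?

Arc ε = (-90/2)(13.00/255.0) ≈ -2.294.
|ε| = 2.29 > 1, so demand is elastic. A price cut therefore raises total revenue.

increase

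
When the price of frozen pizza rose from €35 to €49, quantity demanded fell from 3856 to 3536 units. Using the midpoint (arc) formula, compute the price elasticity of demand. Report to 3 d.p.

ΔQ = 3536 − 3856 = -320; ΔP = 49 − 35 = 14.
Midpoints: P̄ = 42.00, Q̄ = 3696.0.
ε = (ΔQ/ΔP)(P̄/Q̄) = (-320/14)(42.00/3696.0).

-0.260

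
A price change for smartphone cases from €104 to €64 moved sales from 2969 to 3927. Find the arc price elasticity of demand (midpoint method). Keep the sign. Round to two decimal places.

ΔQ = 3927 − 2969 = 958; ΔP = 64 − 104 = -40.
Midpoints: P̄ = 84.00, Q̄ = 3448.0.
ε = (ΔQ/ΔP)(P̄/Q̄) = (958/-40)(84.00/3448.0).

-0.58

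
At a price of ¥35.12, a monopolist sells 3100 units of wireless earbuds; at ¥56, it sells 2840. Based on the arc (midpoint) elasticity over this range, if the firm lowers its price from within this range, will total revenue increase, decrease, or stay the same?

Arc ε = (-260/20.88)(45.56/2970.0) ≈ -0.191.
|ε| = 0.19 < 1, so demand is inelastic. A price cut therefore reduces total revenue.

decrease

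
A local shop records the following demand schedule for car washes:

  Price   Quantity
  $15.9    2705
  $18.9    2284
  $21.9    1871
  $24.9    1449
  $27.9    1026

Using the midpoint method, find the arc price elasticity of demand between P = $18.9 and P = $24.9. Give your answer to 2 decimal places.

-1.63

At P = 18.9, Q = 2284; at P = 24.9, Q = 1449.
ΔQ = -835, ΔP = 6.0. Midpoints: P̄ = 21.90, Q̄ = 1866.5.
ε = (ΔQ/ΔP)(P̄/Q̄) = (-835/6.0)(21.90/1866.5).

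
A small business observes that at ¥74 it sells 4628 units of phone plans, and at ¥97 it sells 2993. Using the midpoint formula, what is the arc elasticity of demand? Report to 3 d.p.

-1.595

ΔQ = 2993 − 4628 = -1635; ΔP = 97 − 74 = 23.
Midpoints: P̄ = 85.50, Q̄ = 3810.5.
ε = (ΔQ/ΔP)(P̄/Q̄) = (-1635/23)(85.50/3810.5).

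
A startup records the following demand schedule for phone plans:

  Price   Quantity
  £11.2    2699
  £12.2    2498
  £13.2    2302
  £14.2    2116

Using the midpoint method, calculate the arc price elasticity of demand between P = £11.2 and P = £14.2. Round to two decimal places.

-1.03

At P = 11.2, Q = 2699; at P = 14.2, Q = 2116.
ΔQ = -583, ΔP = 3.0. Midpoints: P̄ = 12.70, Q̄ = 2407.5.
ε = (ΔQ/ΔP)(P̄/Q̄) = (-583/3.0)(12.70/2407.5).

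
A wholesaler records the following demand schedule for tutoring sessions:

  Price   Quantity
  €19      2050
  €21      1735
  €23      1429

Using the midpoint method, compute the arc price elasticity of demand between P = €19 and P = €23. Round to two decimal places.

-1.87

At P = 19, Q = 2050; at P = 23, Q = 1429.
ΔQ = -621, ΔP = 4. Midpoints: P̄ = 21.00, Q̄ = 1739.5.
ε = (ΔQ/ΔP)(P̄/Q̄) = (-621/4)(21.00/1739.5).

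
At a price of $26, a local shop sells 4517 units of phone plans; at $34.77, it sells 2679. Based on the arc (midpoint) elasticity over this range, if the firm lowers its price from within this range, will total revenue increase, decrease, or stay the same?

Arc ε = (-1838/8.77)(30.39/3598.0) ≈ -1.770.
|ε| = 1.77 > 1, so demand is elastic. A price cut therefore raises total revenue.

increase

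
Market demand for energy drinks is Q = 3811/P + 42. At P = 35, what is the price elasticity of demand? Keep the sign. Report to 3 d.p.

At P = 35, Q = 150.886.
dQ/dP = −3811/P² = -3.111.
ε = (dQ/dP)(P/Q) = (-3.111)(35/150.886).
|ε| < 1, so demand is inelastic at this price.

-0.722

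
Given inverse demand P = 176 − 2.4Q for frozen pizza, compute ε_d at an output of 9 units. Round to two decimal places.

-7.15

At Q = 9, P = 176 − 2.4(9) = 154.40.
dP/dQ = −2.4, so dQ/dP = 1/(−2.4) = -0.417.
ε = (dQ/dP)(P/Q) = (-0.417)(154.40/9).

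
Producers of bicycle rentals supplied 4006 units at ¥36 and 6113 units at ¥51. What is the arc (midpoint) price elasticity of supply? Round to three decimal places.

ΔQ = 6113 − 4006 = 2107; ΔP = 51 − 36 = 15.
Midpoints: P̄ = 43.50, Q̄ = 5059.5.
ε_s = (ΔQ/ΔP)(P̄/Q̄) = (2107/15)(43.50/5059.5).

1.208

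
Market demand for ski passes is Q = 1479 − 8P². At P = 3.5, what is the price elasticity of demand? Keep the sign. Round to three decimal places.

At P = 3.5, Q = 1381.
dQ/dP = −16P = -56.
ε = (dQ/dP)(P/Q) = (-56)(3.5/1381).

-0.142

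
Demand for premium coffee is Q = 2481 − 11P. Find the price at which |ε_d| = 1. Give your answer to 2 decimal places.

For linear demand Q = a − bP, ε = −bP/(a − bP). |ε| = 1 when bP = a − bP, i.e. P = a/(2b).
P = 2481/(2·11) = 2481/22 = 112.7727.

112.77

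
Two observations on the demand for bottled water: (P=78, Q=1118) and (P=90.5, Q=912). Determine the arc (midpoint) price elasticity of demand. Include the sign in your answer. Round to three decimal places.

ΔQ = 912 − 1118 = -206; ΔP = 90.5 − 78 = 12.5.
Midpoints: P̄ = 84.25, Q̄ = 1015.0.
ε = (ΔQ/ΔP)(P̄/Q̄) = (-206/12.5)(84.25/1015.0).

-1.368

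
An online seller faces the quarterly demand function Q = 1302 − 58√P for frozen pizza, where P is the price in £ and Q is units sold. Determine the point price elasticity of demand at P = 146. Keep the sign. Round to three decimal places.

-0.583

At P = 146, Q = 601.183.
dQ/dP = −58/(2√P) = -2.400.
ε = (dQ/dP)(P/Q) = (-2.400)(146/601.183).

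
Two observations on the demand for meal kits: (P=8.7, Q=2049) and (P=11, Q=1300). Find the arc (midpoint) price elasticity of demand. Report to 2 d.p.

-1.92

ΔQ = 1300 − 2049 = -749; ΔP = 11 − 8.7 = 2.3.
Midpoints: P̄ = 9.85, Q̄ = 1674.5.
ε = (ΔQ/ΔP)(P̄/Q̄) = (-749/2.3)(9.85/1674.5).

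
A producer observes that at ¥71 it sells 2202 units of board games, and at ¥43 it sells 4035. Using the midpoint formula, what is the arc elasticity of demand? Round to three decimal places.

ΔQ = 4035 − 2202 = 1833; ΔP = 43 − 71 = -28.
Midpoints: P̄ = 57.00, Q̄ = 3118.5.
ε = (ΔQ/ΔP)(P̄/Q̄) = (1833/-28)(57.00/3118.5).

-1.197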